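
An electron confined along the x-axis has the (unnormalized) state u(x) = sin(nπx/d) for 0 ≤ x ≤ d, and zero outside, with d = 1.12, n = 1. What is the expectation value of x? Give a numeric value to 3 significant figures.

0.560

⟨x⟩ = ∫ x·|u|² dx / ∫|u|² dx (integrals over the domain).
With sin²θ = (1 − cos2θ)/2 on 0 ≤ x ≤ d: ∫sin²(nπx/d) dx = d/2, ∫x·sin²(nπx/d) dx = d²/4, ∫x²·sin²(nπx/d) dx = d³·(1/6 − 1/(4n²π²)); higher powers xᵏ the same way, integrating xᵏ·cos(2nπx/d) by parts.
State is unnormalized: ∫|u|² dx = 0.56000, and ∫u*·x·u dx = 0.31360, so ⟨x⟩ = 0.31360 / 0.56000.
⟨x⟩ = 0.56000.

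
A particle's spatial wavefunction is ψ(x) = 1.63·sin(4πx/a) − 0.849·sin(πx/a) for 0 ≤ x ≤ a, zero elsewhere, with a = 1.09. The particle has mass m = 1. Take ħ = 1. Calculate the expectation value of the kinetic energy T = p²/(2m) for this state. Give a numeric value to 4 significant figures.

T = −(ħ²/2m) d²/dx², so ⟨T⟩ = −(ħ²/2m) ∫ ψ*·ψ'' dx / ∫|ψ|² dx; with m = 1.
d²/dx² sin(jπx/a) = −(jπ/a)²·sin(jπx/a); on 0 ≤ x ≤ a, ∫sin²(jπx/a) dx = a/2 and ∫sin(jπx/a)·sin(lπx/a) dx = 0 for j ≠ l, so only diagonal terms survive in ∫|ψ|² and ∫ψ·ψ″; ∫ψ·ψ′ dx = [ψ²/2] between the walls = 0.
State is unnormalized: ∫|ψ|² dx = 1.8408, and ∫ψ*·(−ħ²/2m · ψ'') dx = 97.861, so ⟨T⟩ = 97.861 / 1.8408.
⟨T⟩ = 53.161.

53.16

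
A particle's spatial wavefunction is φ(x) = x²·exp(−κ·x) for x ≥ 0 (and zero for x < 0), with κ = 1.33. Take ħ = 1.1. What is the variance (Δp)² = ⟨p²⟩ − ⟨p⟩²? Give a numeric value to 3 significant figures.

0.713

Compute ⟨p⟩ and ⟨p²⟩ separately; (Δp)² = ⟨p²⟩ − ⟨p⟩².
Differentiate x²·exp(−κ·x) with the product rule; every integrand then reduces to terms xʲ·e^(−2κx) on [0, ∞), with ∫₀^∞ xʲ·e^(−2κx) dx = j!/(2κ)^(j+1).
Normalization: ∫|φ|² dx = 0.18022.
⟨p⟩ = 0.0000 and ⟨p²⟩ = 0.71346.
(Δp)² = 0.71346 − (0.0000)² = 0.71346.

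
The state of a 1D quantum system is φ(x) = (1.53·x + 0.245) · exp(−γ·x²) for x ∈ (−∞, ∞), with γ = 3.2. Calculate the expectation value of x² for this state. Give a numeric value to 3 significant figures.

0.196

⟨x²⟩ = ∫ x²·|φ|² dx / ∫|φ|² dx (integrals over the domain).
Expand each integrand as polynomial × e^(−2γx²) and use ∫x^(2j)·e^(−2γx²) dx = (2j−1)!!/(4γ)^j · √(π/(2γ)), odd powers → 0; here √(π/(2γ)) = 0.70062.
State is unnormalized: ∫|φ|² dx = 0.17019, and ∫φ*·x²·φ dx = 0.033316, so ⟨x²⟩ = 0.033316 / 0.17019.
⟨x²⟩ = 0.19576.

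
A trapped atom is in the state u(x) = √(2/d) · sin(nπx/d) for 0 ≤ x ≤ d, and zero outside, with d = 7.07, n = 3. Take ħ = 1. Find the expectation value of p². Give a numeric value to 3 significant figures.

1.78

p² u = −ħ² d²u/dx²; ⟨p²⟩ = −ħ² ∫ u*·u'' dx.
d/dx sin(nπx/d) = (nπ/d)·cos(nπx/d) and d²/dx² sin(nπx/d) = −(nπ/d)²·sin(nπx/d); on 0 ≤ x ≤ d, ∫sin²(nπx/d) dx = d/2 and ∫sin(nπx/d)·cos(nπx/d) dx = 0.
⟨p²⟩ = 1.7771.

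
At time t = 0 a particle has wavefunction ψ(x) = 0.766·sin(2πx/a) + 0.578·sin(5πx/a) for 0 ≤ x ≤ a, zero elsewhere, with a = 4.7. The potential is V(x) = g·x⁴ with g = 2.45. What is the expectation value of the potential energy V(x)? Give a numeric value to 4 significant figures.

179.9

⟨V⟩ = ∫ V(x)·|ψ|² dx / ∫|ψ|² dx.
On 0 ≤ x ≤ a (j ≠ l): ∫sin²(jπx/a) dx = a/2, ∫sin(jπx/a)·sin(lπx/a) dx = 0; diagonal moments ∫x·sin²(jπx/a) dx = a²/4, ∫x²·sin²(jπx/a) dx = a³·(1/6 − 1/(4j²π²)); cross terms ∫x·sin(jπx/a)·sin(lπx/a) dx = 0 for j + l even and −4jla²/(π²(j² − l²)²) for j + l odd, ∫x²·sin(jπx/a)·sin(lπx/a) dx = (−1)^(j+l)·4jla³/(π²(j² − l²)²); higher powers the same way via product-to-sum and parts.
State is unnormalized: ∫|ψ|² dx = 2.1640, and ∫ψ*·V(x)·ψ dx = 389.32, so ⟨V⟩ = 389.32 / 2.1640.
⟨V⟩ = 179.91.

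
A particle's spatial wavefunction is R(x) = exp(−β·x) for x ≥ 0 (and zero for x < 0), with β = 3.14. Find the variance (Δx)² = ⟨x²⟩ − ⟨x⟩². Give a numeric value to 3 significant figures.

0.0254

Compute ⟨x⟩ and ⟨x²⟩ separately, then (Δx)² = ⟨x²⟩ − ⟨x⟩².
Every integrand reduces to terms xʲ·e^(−2βx) on [0, ∞); use ∫₀^∞ xʲ·e^(−2βx) dx = j!/(2β)^(j+1).
Normalization: ∫|R|² dx = 0.15924.
⟨x⟩ = 0.15924 and ⟨x²⟩ = 0.050712.
(Δx)² = 0.050712 − (0.15924)² = 0.025356.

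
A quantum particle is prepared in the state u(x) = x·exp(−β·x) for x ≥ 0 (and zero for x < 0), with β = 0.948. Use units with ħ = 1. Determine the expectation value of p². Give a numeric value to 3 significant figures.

p² u = −ħ² d²u/dx²; ⟨p²⟩ = −ħ² ∫ u*·u'' dx / ∫|u|² dx.
Differentiate x·exp(−β·x) with the product rule; every integrand then reduces to terms xʲ·e^(−2βx) on [0, ∞), with ∫₀^∞ xʲ·e^(−2βx) dx = j!/(2β)^(j+1).
State is unnormalized: ∫|u|² dx = 0.29344, and ∫u*·(−ħ² u'') dx = 0.26371, so ⟨p²⟩ = 0.26371 / 0.29344.
⟨p²⟩ = 0.89870.

0.899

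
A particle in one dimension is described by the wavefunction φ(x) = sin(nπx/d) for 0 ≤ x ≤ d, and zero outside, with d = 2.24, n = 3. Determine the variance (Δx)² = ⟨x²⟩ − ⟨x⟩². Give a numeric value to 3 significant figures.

0.390

Compute ⟨x⟩ and ⟨x²⟩ separately, then (Δx)² = ⟨x²⟩ − ⟨x⟩².
With sin²θ = (1 − cos2θ)/2 on 0 ≤ x ≤ d: ∫sin²(nπx/d) dx = d/2, ∫x·sin²(nπx/d) dx = d²/4, ∫x²·sin²(nπx/d) dx = d³·(1/6 − 1/(4n²π²)); higher powers xᵏ the same way, integrating xᵏ·cos(2nπx/d) by parts.
Normalization: ∫|φ|² dx = 1.1200.
⟨x⟩ = 1.1200 and ⟨x²⟩ = 1.6443.
(Δx)² = 1.6443 − (1.1200)² = 0.38989.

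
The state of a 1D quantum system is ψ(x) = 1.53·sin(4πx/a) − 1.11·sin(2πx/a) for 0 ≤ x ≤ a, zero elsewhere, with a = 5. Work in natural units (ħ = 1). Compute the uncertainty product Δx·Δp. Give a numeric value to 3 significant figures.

Δx = √(⟨x²⟩−⟨x⟩²), Δp = √(⟨p²⟩−⟨p⟩²).
On 0 ≤ x ≤ a (j ≠ l): ∫sin²(jπx/a) dx = a/2, ∫sin(jπx/a)·sin(lπx/a) dx = 0; diagonal moments ∫x·sin²(jπx/a) dx = a²/4, ∫x²·sin²(jπx/a) dx = a³·(1/6 − 1/(4j²π²)); cross terms ∫x·sin(jπx/a)·sin(lπx/a) dx = 0 for j + l even and −4jla²/(π²(j² − l²)²) for j + l odd, ∫x²·sin(jπx/a)·sin(lπx/a) dx = (−1)^(j+l)·4jla³/(π²(j² − l²)²); higher powers the same way via product-to-sum and parts. d²/dx² sin(jπx/a) = −(jπ/a)²·sin(jπx/a); on 0 ≤ x ≤ a, ∫sin²(jπx/a) dx = a/2 and ∫sin(jπx/a)·sin(lπx/a) dx = 0 for j ≠ l, so only diagonal terms survive in ∫|ψ|² and ∫ψ·ψ″; ∫ψ·ψ′ dx = [ψ²/2] between the walls = 0.
Normalization: ∫|ψ|² dx = 8.9325.
⟨x⟩ = 2.5000, ⟨x²⟩ = 7.1021 ⇒ Δx = 0.92308.
⟨p⟩ = 0.0000, ⟨p²⟩ = 4.6829 ⇒ Δp = 2.1640.
Δx·Δp = 1.9975.

2.00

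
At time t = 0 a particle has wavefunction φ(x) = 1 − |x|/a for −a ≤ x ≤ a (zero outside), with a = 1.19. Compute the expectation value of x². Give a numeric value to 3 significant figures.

⟨x²⟩ = ∫ x²·|φ|² dx / ∫|φ|² dx (integrals over the domain).
φ is even, so ∫ over [−a, a] = 2∫₀ᵃ with φ = 1 − x/a there: ∫₀ᵃ (1 − x/a)² dx = a/3, ∫₀ᵃ x²(1 − x/a)² dx = a³/30, ∫₀ᵃ x⁴(1 − x/a)² dx = a⁵/105.
State is unnormalized: ∫|φ|² dx = 0.79333, and ∫φ*·x²·φ dx = 0.11234, so ⟨x²⟩ = 0.11234 / 0.79333.
⟨x²⟩ = 0.14161.

0.142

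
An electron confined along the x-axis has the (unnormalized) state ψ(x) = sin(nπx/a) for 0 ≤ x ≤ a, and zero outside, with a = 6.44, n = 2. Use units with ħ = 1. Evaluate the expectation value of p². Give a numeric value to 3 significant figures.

0.952

p² ψ = −ħ² d²ψ/dx²; ⟨p²⟩ = −ħ² ∫ ψ*·ψ'' dx / ∫|ψ|² dx.
d/dx sin(nπx/a) = (nπ/a)·cos(nπx/a) and d²/dx² sin(nπx/a) = −(nπ/a)²·sin(nπx/a); on 0 ≤ x ≤ a, ∫sin²(nπx/a) dx = a/2 and ∫sin(nπx/a)·cos(nπx/a) dx = 0.
State is unnormalized: ∫|ψ|² dx = 3.2200, and ∫ψ*·(−ħ² ψ'') dx = 3.0651, so ⟨p²⟩ = 3.0651 / 3.2200.
⟨p²⟩ = 0.95189.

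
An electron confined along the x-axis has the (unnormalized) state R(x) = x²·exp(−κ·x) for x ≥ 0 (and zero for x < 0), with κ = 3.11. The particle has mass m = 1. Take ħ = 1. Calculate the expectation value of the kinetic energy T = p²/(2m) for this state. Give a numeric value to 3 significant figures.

1.61

T = −(ħ²/2m) d²/dx², so ⟨T⟩ = −(ħ²/2m) ∫ R*·R'' dx / ∫|R|² dx; with m = 1.
Differentiate x²·exp(−κ·x) with the product rule; every integrand then reduces to terms xʲ·e^(−2κx) on [0, ∞), with ∫₀^∞ xʲ·e^(−2κx) dx = j!/(2κ)^(j+1).
State is unnormalized: ∫|R|² dx = 0.0025779, and ∫R*·(−ħ²/2m · R'') dx = 0.0041556, so ⟨T⟩ = 0.0041556 / 0.0025779.
⟨T⟩ = 1.6120.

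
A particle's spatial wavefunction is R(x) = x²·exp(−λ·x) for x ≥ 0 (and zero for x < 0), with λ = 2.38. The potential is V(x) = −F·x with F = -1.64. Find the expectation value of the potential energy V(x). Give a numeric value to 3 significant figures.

⟨V⟩ = ∫ V(x)·|R|² dx / ∫|R|² dx.
Every integrand reduces to terms xʲ·e^(−2λx) on [0, ∞); use ∫₀^∞ xʲ·e^(−2λx) dx = j!/(2λ)^(j+1).
State is unnormalized: ∫|R|² dx = 0.0098215, and ∫R*·V(x)·R dx = 0.016919, so ⟨V⟩ = 0.016919 / 0.0098215.
⟨V⟩ = 1.7227.

1.72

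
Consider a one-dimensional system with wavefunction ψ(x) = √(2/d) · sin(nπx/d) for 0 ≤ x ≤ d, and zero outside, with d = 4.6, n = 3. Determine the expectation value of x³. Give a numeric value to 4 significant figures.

23.51

⟨x³⟩ = ∫ x³·|ψ|² dx (integrals over the domain).
With sin²θ = (1 − cos2θ)/2 on 0 ≤ x ≤ d: ∫sin²(nπx/d) dx = d/2, ∫x·sin²(nπx/d) dx = d²/4, ∫x²·sin²(nπx/d) dx = d³·(1/6 − 1/(4n²π²)); higher powers xᵏ the same way, integrating xᵏ·cos(2nπx/d) by parts.
⟨x³⟩ = 23.512.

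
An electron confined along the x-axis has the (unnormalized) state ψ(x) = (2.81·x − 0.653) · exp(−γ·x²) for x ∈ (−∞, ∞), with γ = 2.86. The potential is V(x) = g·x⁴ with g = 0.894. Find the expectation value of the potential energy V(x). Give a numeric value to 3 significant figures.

⟨V⟩ = ∫ V(x)·|ψ|² dx / ∫|ψ|² dx.
Expand each integrand as polynomial × e^(−2γx²) and use ∫x^(2j)·e^(−2γx²) dx = (2j−1)!!/(4γ)^j · √(π/(2γ)), odd powers → 0; here √(π/(2γ)) = 0.74110.
State is unnormalized: ∫|ψ|² dx = 0.82753, and ∫ψ*·V(x)·ψ dx = 0.058889, so ⟨V⟩ = 0.058889 / 0.82753.
⟨V⟩ = 0.071162.

0.0712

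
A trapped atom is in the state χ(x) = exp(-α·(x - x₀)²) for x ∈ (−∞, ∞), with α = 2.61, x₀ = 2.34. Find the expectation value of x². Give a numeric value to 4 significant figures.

5.571

⟨x²⟩ = ∫ x²·|χ|² dx / ∫|χ|² dx (integrals over the domain).
Gaussian moments (u = x − x₀): ∫u^(2j)·e^(−2αu²) du = (2j−1)!!/(4α)^j · √(π/(2α)), odd powers integrate to 0; here √(π/(2α)) = 0.77578.
State is unnormalized: ∫|χ|² dx = 0.77578, and ∫χ*·x²·χ dx = 4.3222, so ⟨x²⟩ = 4.3222 / 0.77578.
⟨x²⟩ = 5.5714.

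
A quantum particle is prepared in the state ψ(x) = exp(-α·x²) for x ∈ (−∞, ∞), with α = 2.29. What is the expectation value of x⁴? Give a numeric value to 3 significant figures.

0.0358

⟨x⁴⟩ = ∫ x⁴·|ψ|² dx / ∫|ψ|² dx (integrals over the domain).
Gaussian moments: ∫x^(2j)·e^(−2αx²) dx = (2j−1)!!/(4α)^j · √(π/(2α)), odd powers integrate to 0; here √(π/(2α)) = 0.82821.
State is unnormalized: ∫|ψ|² dx = 0.82821, and ∫ψ*·x⁴·ψ dx = 0.029612, so ⟨x⁴⟩ = 0.029612 / 0.82821.
⟨x⁴⟩ = 0.035754.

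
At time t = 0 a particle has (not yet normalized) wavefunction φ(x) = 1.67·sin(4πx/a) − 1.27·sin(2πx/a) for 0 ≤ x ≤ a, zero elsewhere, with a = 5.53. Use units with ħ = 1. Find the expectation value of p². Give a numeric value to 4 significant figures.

3.745

p² φ = −ħ² d²φ/dx²; ⟨p²⟩ = −ħ² ∫ φ*·φ'' dx / ∫|φ|² dx.
d²/dx² sin(jπx/a) = −(jπ/a)²·sin(jπx/a); on 0 ≤ x ≤ a, ∫sin²(jπx/a) dx = a/2 and ∫sin(jπx/a)·sin(lπx/a) dx = 0 for j ≠ l, so only diagonal terms survive in ∫|φ|² and ∫φ·φ″; ∫φ·φ′ dx = [φ²/2] between the walls = 0.
State is unnormalized: ∫|φ|² dx = 12.171, and ∫φ*·(−ħ² φ'') dx = 45.577, so ⟨p²⟩ = 45.577 / 12.171.
⟨p²⟩ = 3.7447.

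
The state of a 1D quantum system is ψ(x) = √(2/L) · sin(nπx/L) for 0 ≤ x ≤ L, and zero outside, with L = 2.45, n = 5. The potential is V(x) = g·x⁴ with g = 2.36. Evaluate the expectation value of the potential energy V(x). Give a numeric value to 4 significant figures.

⟨V⟩ = ∫ V(x)·|ψ|² dx.
With sin²θ = (1 − cos2θ)/2 on 0 ≤ x ≤ L: ∫sin²(nπx/L) dx = L/2, ∫x·sin²(nπx/L) dx = L²/4, ∫x²·sin²(nπx/L) dx = L³·(1/6 − 1/(4n²π²)); higher powers xᵏ the same way, integrating xᵏ·cos(2nπx/L) by parts.
⟨V⟩ = 16.664.

16.66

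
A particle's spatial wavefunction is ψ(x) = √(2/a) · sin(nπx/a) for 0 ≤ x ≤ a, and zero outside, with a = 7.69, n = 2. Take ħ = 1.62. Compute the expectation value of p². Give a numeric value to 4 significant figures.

1.752

p² ψ = −ħ² d²ψ/dx²; ⟨p²⟩ = −ħ² ∫ ψ*·ψ'' dx.
d/dx sin(nπx/a) = (nπ/a)·cos(nπx/a) and d²/dx² sin(nπx/a) = −(nπ/a)²·sin(nπx/a); on 0 ≤ x ≤ a, ∫sin²(nπx/a) dx = a/2 and ∫sin(nπx/a)·cos(nπx/a) dx = 0.
⟨p²⟩ = 1.7520.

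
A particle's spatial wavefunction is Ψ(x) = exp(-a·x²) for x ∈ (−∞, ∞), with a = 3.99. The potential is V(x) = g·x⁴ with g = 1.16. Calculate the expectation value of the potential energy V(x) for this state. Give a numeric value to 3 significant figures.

⟨V⟩ = ∫ V(x)·|Ψ|² dx / ∫|Ψ|² dx.
Gaussian moments: ∫x^(2j)·e^(−2ax²) dx = (2j−1)!!/(4a)^j · √(π/(2a)), odd powers integrate to 0; here √(π/(2a)) = 0.62744.
State is unnormalized: ∫|Ψ|² dx = 0.62744, and ∫Ψ*·V(x)·Ψ dx = 0.0085721, so ⟨V⟩ = 0.0085721 / 0.62744.
⟨V⟩ = 0.013662.

0.0137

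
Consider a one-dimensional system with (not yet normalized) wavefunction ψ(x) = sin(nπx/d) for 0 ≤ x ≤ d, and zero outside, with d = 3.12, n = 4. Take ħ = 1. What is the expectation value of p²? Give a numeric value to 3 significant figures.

16.2

p² ψ = −ħ² d²ψ/dx²; ⟨p²⟩ = −ħ² ∫ ψ*·ψ'' dx / ∫|ψ|² dx.
d/dx sin(nπx/d) = (nπ/d)·cos(nπx/d) and d²/dx² sin(nπx/d) = −(nπ/d)²·sin(nπx/d); on 0 ≤ x ≤ d, ∫sin²(nπx/d) dx = d/2 and ∫sin(nπx/d)·cos(nπx/d) dx = 0.
State is unnormalized: ∫|ψ|² dx = 1.5600, and ∫ψ*·(−ħ² ψ'') dx = 25.307, so ⟨p²⟩ = 25.307 / 1.5600.
⟨p²⟩ = 16.222.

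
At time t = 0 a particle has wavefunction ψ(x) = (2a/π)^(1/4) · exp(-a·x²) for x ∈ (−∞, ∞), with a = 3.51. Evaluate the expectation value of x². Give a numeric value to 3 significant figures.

⟨x²⟩ = ∫ x²·|ψ|² dx (integrals over the domain).
Gaussian moments: ∫x^(2j)·e^(−2ax²) dx = (2j−1)!!/(4a)^j · √(π/(2a)), odd powers integrate to 0; here √(π/(2a)) = 0.66897.
⟨x²⟩ = 0.071225.

0.0712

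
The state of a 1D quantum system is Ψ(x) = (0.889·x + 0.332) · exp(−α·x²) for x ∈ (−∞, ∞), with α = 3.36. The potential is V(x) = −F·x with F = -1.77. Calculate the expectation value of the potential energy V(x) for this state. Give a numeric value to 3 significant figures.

0.460

⟨V⟩ = ∫ V(x)·|Ψ|² dx / ∫|Ψ|² dx.
Expand each integrand as polynomial × e^(−2αx²) and use ∫x^(2j)·e^(−2αx²) dx = (2j−1)!!/(4α)^j · √(π/(2α)), odd powers → 0; here √(π/(2α)) = 0.68374.
State is unnormalized: ∫|Ψ|² dx = 0.11557, and ∫Ψ*·V(x)·Ψ dx = 0.053154, so ⟨V⟩ = 0.053154 / 0.11557.
⟨V⟩ = 0.45992.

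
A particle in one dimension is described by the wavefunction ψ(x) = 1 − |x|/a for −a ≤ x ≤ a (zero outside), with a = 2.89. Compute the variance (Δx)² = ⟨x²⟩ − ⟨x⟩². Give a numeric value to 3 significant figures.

0.835

Compute ⟨x⟩ and ⟨x²⟩ separately, then (Δx)² = ⟨x²⟩ − ⟨x⟩².
ψ is even, so ∫ over [−a, a] = 2∫₀ᵃ with ψ = 1 − x/a there: ∫₀ᵃ (1 − x/a)² dx = a/3, ∫₀ᵃ x²(1 − x/a)² dx = a³/30, ∫₀ᵃ x⁴(1 − x/a)² dx = a⁵/105.
Normalization: ∫|ψ|² dx = 1.9267.
⟨x⟩ = 0.0000 and ⟨x²⟩ = 0.83521.
(Δx)² = 0.83521 − (0.0000)² = 0.83521.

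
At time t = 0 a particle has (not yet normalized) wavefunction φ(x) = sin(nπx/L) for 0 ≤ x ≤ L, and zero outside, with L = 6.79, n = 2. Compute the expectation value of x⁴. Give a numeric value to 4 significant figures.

373.3

⟨x⁴⟩ = ∫ x⁴·|φ|² dx / ∫|φ|² dx (integrals over the domain).
With sin²θ = (1 − cos2θ)/2 on 0 ≤ x ≤ L: ∫sin²(nπx/L) dx = L/2, ∫x·sin²(nπx/L) dx = L²/4, ∫x²·sin²(nπx/L) dx = L³·(1/6 − 1/(4n²π²)); higher powers xᵏ the same way, integrating xᵏ·cos(2nπx/L) by parts.
State is unnormalized: ∫|φ|² dx = 3.3950, and ∫φ*·x⁴·φ dx = 1267.4, so ⟨x⁴⟩ = 1267.4 / 3.3950.
⟨x⁴⟩ = 373.32.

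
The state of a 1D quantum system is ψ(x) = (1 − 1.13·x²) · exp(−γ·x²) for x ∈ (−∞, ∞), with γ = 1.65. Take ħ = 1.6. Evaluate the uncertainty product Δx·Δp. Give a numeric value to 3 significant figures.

0.857

Δx = √(⟨x²⟩−⟨x⟩²), Δp = √(⟨p²⟩−⟨p⟩²).
Expand each integrand as polynomial × e^(−2γx²) and use ∫x^(2j)·e^(−2γx²) dx = (2j−1)!!/(4γ)^j · √(π/(2γ)), odd powers → 0; here √(π/(2γ)) = 0.97570. Differentiate with the product rule, d/dx e^(−γx²) = −2γx·e^(−γx²).
Normalization: ∫|ψ|² dx = 0.72740.
⟨x⟩ = 0.0000, ⟨x²⟩ = 0.083820 ⇒ Δx = 0.28952.
⟨p⟩ = 0.0000, ⟨p²⟩ = 8.7686 ⇒ Δp = 2.9612.
Δx·Δp = 0.85732.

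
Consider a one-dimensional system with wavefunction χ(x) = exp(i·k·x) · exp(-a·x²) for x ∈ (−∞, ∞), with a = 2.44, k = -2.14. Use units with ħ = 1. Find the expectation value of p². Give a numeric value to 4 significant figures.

7.020

p² χ = −ħ² d²χ/dx²; ⟨p²⟩ = −ħ² ∫ χ*·χ'' dx / ∫|χ|² dx.
Gaussian moments: ∫x^(2j)·e^(−2ax²) dx = (2j−1)!!/(4a)^j · √(π/(2a)), odd powers integrate to 0; here √(π/(2a)) = 0.80235. Derivatives: χ′ = (ik − 2ax)·χ, χ″ = ((ik − 2ax)² − 2a)·χ; the odd-in-x pieces drop out.
State is unnormalized: ∫|χ|² dx = 0.80235, and ∫χ*·(−ħ² χ'') dx = 5.6322, so ⟨p²⟩ = 5.6322 / 0.80235.
⟨p²⟩ = 7.0196.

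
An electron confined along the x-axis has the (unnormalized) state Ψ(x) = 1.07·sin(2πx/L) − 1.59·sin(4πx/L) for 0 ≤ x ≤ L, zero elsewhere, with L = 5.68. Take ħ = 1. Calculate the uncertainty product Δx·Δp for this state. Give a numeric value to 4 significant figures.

Δx = √(⟨x²⟩−⟨x⟩²), Δp = √(⟨p²⟩−⟨p⟩²).
On 0 ≤ x ≤ L (j ≠ l): ∫sin²(jπx/L) dx = L/2, ∫sin(jπx/L)·sin(lπx/L) dx = 0; diagonal moments ∫x·sin²(jπx/L) dx = L²/4, ∫x²·sin²(jπx/L) dx = L³·(1/6 − 1/(4j²π²)); cross terms ∫x·sin(jπx/L)·sin(lπx/L) dx = 0 for j + l even and −4jlL²/(π²(j² − l²)²) for j + l odd, ∫x²·sin(jπx/L)·sin(lπx/L) dx = (−1)^(j+l)·4jlL³/(π²(j² − l²)²); higher powers the same way via product-to-sum and parts. d²/dx² sin(jπx/L) = −(jπ/L)²·sin(jπx/L); on 0 ≤ x ≤ L, ∫sin²(jπx/L) dx = L/2 and ∫sin(jπx/L)·sin(lπx/L) dx = 0 for j ≠ l, so only diagonal terms survive in ∫|Ψ|² and ∫Ψ·Ψ″; ∫Ψ·Ψ′ dx = [Ψ²/2] between the walls = 0.
Normalization: ∫|Ψ|² dx = 10.431.
⟨x⟩ = 2.8400, ⟨x²⟩ = 9.2106 ⇒ Δx = 1.0700.
⟨p⟩ = 0.0000, ⟨p²⟩ = 3.7504 ⇒ Δp = 1.9366.
Δx·Δp = 2.0722.

2.072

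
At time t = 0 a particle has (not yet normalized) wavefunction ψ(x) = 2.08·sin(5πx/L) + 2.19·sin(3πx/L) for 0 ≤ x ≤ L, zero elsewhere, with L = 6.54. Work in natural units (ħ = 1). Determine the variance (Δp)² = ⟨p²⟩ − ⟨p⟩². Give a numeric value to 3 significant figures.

Compute ⟨p⟩ and ⟨p²⟩ separately; (Δp)² = ⟨p²⟩ − ⟨p⟩².
d²/dx² sin(jπx/L) = −(jπ/L)²·sin(jπx/L); on 0 ≤ x ≤ L, ∫sin²(jπx/L) dx = L/2 and ∫sin(jπx/L)·sin(lπx/L) dx = 0 for j ≠ l, so only diagonal terms survive in ∫|ψ|² and ∫ψ·ψ″; ∫ψ·ψ′ dx = [ψ²/2] between the walls = 0.
Normalization: ∫|ψ|² dx = 29.831.
⟨p⟩ = 0.0000 and ⟨p²⟩ = 3.8277.
(Δp)² = 3.8277 − (0.0000)² = 3.8277.

3.83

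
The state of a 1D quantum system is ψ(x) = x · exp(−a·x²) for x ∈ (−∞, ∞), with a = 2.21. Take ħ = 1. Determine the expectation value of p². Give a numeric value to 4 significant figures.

p² ψ = −ħ² d²ψ/dx²; ⟨p²⟩ = −ħ² ∫ ψ*·ψ'' dx / ∫|ψ|² dx.
Expand each integrand as polynomial × e^(−2ax²) and use ∫x^(2j)·e^(−2ax²) dx = (2j−1)!!/(4a)^j · √(π/(2a)), odd powers → 0; here √(π/(2a)) = 0.84307. Differentiate with the product rule, d/dx e^(−ax²) = −2ax·e^(−ax²).
State is unnormalized: ∫|ψ|² dx = 0.095370, and ∫ψ*·(−ħ² ψ'') dx = 0.63230, so ⟨p²⟩ = 0.63230 / 0.095370.
⟨p²⟩ = 6.6300.

6.630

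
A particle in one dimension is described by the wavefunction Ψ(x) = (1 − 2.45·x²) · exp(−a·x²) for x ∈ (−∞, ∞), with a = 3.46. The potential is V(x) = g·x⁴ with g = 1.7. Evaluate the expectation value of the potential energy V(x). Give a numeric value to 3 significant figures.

0.0118

⟨V⟩ = ∫ V(x)·|Ψ|² dx / ∫|Ψ|² dx.
Expand each integrand as polynomial × e^(−2ax²) and use ∫x^(2j)·e^(−2ax²) dx = (2j−1)!!/(4a)^j · √(π/(2a)), odd powers → 0; here √(π/(2a)) = 0.67379.
State is unnormalized: ∫|Ψ|² dx = 0.49858, and ∫Ψ*·V(x)·Ψ dx = 0.0058586, so ⟨V⟩ = 0.0058586 / 0.49858.
⟨V⟩ = 0.011751.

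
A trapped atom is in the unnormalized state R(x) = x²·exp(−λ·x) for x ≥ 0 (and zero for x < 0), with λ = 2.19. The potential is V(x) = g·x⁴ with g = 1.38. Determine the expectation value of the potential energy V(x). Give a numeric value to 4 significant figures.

⟨V⟩ = ∫ V(x)·|R|² dx / ∫|R|² dx.
Every integrand reduces to terms xʲ·e^(−2λx) on [0, ∞); use ∫₀^∞ xʲ·e^(−2λx) dx = j!/(2λ)^(j+1).
State is unnormalized: ∫|R|² dx = 0.014888, and ∫R*·V(x)·R dx = 0.093785, so ⟨V⟩ = 0.093785 / 0.014888.
⟨V⟩ = 6.2993.

6.299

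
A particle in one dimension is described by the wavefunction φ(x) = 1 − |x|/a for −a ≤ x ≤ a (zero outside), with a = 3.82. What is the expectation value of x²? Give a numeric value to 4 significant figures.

⟨x²⟩ = ∫ x²·|φ|² dx / ∫|φ|² dx (integrals over the domain).
φ is even, so ∫ over [−a, a] = 2∫₀ᵃ with φ = 1 − x/a there: ∫₀ᵃ (1 − x/a)² dx = a/3, ∫₀ᵃ x²(1 − x/a)² dx = a³/30, ∫₀ᵃ x⁴(1 − x/a)² dx = a⁵/105.
State is unnormalized: ∫|φ|² dx = 2.5467, and ∫φ*·x²·φ dx = 3.7162, so ⟨x²⟩ = 3.7162 / 2.5467.
⟨x²⟩ = 1.4592.

1.459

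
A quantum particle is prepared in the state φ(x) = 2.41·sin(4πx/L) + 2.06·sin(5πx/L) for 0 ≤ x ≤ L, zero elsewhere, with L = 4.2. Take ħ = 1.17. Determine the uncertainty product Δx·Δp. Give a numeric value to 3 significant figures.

3.33

Δx = √(⟨x²⟩−⟨x⟩²), Δp = √(⟨p²⟩−⟨p⟩²).
On 0 ≤ x ≤ L (j ≠ l): ∫sin²(jπx/L) dx = L/2, ∫sin(jπx/L)·sin(lπx/L) dx = 0; diagonal moments ∫x·sin²(jπx/L) dx = L²/4, ∫x²·sin²(jπx/L) dx = L³·(1/6 − 1/(4j²π²)); cross terms ∫x·sin(jπx/L)·sin(lπx/L) dx = 0 for j + l even and −4jlL²/(π²(j² − l²)²) for j + l odd, ∫x²·sin(jπx/L)·sin(lπx/L) dx = (−1)^(j+l)·4jlL³/(π²(j² − l²)²); higher powers the same way via product-to-sum and parts. d²/dx² sin(jπx/L) = −(jπ/L)²·sin(jπx/L); on 0 ≤ x ≤ L, ∫sin²(jπx/L) dx = L/2 and ∫sin(jπx/L)·sin(lπx/L) dx = 0 for j ≠ l, so only diagonal terms survive in ∫|φ|² and ∫φ·φ″; ∫φ·φ′ dx = [φ²/2] between the walls = 0.
Normalization: ∫|φ|² dx = 21.109.
⟨x⟩ = 1.2697, ⟨x²⟩ = 2.3452 ⇒ Δx = 0.85625.
⟨p⟩ = 0.0000, ⟨p²⟩ = 15.165 ⇒ Δp = 3.8942.
Δx·Δp = 3.3344.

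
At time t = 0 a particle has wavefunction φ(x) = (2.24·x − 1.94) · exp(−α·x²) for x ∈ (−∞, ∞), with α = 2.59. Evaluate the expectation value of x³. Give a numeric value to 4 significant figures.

⟨x³⟩ = ∫ x³·|φ|² dx / ∫|φ|² dx (integrals over the domain).
Expand each integrand as polynomial × e^(−2αx²) and use ∫x^(2j)·e^(−2αx²) dx = (2j−1)!!/(4α)^j · √(π/(2α)), odd powers → 0; here √(π/(2α)) = 0.77877.
State is unnormalized: ∫|φ|² dx = 3.3082, and ∫φ*·x³·φ dx = -0.18919, so ⟨x³⟩ = -0.18919 / 3.3082.
⟨x³⟩ = -0.057188.

-0.05719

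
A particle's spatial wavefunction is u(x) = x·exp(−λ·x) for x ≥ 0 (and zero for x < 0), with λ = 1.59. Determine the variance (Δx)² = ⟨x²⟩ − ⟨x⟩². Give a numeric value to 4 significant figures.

0.2967

Compute ⟨x⟩ and ⟨x²⟩ separately, then (Δx)² = ⟨x²⟩ − ⟨x⟩².
Every integrand reduces to terms xʲ·e^(−2λx) on [0, ∞); use ∫₀^∞ xʲ·e^(−2λx) dx = j!/(2λ)^(j+1).
Normalization: ∫|u|² dx = 0.062194.
⟨x⟩ = 0.94340 and ⟨x²⟩ = 1.1867.
(Δx)² = 1.1867 − (0.94340)² = 0.29667.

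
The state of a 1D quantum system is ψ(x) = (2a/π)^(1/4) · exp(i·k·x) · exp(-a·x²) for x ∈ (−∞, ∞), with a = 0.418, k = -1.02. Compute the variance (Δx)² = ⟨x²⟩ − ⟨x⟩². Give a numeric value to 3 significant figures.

0.598

Compute ⟨x⟩ and ⟨x²⟩ separately, then (Δx)² = ⟨x²⟩ − ⟨x⟩².
Gaussian moments: ∫x^(2j)·e^(−2ax²) dx = (2j−1)!!/(4a)^j · √(π/(2a)), odd powers integrate to 0; here √(π/(2a)) = 1.9385.
⟨x⟩ = 0.0000 and ⟨x²⟩ = 0.59809.
(Δx)² = 0.59809 − (0.0000)² = 0.59809.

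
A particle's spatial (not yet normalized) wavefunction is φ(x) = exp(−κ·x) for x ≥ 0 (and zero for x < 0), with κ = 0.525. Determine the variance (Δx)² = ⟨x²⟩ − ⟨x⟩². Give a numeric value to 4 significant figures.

Compute ⟨x⟩ and ⟨x²⟩ separately, then (Δx)² = ⟨x²⟩ − ⟨x⟩².
Every integrand reduces to terms xʲ·e^(−2κx) on [0, ∞); use ∫₀^∞ xʲ·e^(−2κx) dx = j!/(2κ)^(j+1).
Normalization: ∫|φ|² dx = 0.95238.
⟨x⟩ = 0.95238 and ⟨x²⟩ = 1.8141.
(Δx)² = 1.8141 − (0.95238)² = 0.90703.

0.9070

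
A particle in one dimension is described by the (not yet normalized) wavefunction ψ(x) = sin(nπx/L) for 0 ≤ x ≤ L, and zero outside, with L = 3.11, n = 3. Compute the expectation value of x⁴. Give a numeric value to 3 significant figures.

⟨x⁴⟩ = ∫ x⁴·|ψ|² dx / ∫|ψ|² dx (integrals over the domain).
With sin²θ = (1 − cos2θ)/2 on 0 ≤ x ≤ L: ∫sin²(nπx/L) dx = L/2, ∫x·sin²(nπx/L) dx = L²/4, ∫x²·sin²(nπx/L) dx = L³·(1/6 − 1/(4n²π²)); higher powers xᵏ the same way, integrating xᵏ·cos(2nπx/L) by parts.
State is unnormalized: ∫|ψ|² dx = 1.5550, and ∫ψ*·x⁴·ψ dx = 27.484, so ⟨x⁴⟩ = 27.484 / 1.5550.
⟨x⁴⟩ = 17.675.

17.7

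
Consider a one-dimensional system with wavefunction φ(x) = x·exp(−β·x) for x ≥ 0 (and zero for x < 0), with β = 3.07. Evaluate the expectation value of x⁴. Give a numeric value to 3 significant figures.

⟨x⁴⟩ = ∫ x⁴·|φ|² dx / ∫|φ|² dx (integrals over the domain).
Every integrand reduces to terms xʲ·e^(−2βx) on [0, ∞); use ∫₀^∞ xʲ·e^(−2βx) dx = j!/(2β)^(j+1).
State is unnormalized: ∫|φ|² dx = 0.0086402, and ∫φ*·x⁴·φ dx = 0.0021885, so ⟨x⁴⟩ = 0.0021885 / 0.0086402.
⟨x⁴⟩ = 0.25330.

0.253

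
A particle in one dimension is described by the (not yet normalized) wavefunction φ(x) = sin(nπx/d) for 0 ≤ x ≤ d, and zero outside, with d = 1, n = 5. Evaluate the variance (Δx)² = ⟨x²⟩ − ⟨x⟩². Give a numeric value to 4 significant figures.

0.08131

Compute ⟨x⟩ and ⟨x²⟩ separately, then (Δx)² = ⟨x²⟩ − ⟨x⟩².
With sin²θ = (1 − cos2θ)/2 on 0 ≤ x ≤ d: ∫sin²(nπx/d) dx = d/2, ∫x·sin²(nπx/d) dx = d²/4, ∫x²·sin²(nπx/d) dx = d³·(1/6 − 1/(4n²π²)); higher powers xᵏ the same way, integrating xᵏ·cos(2nπx/d) by parts.
Normalization: ∫|φ|² dx = 0.50000.
⟨x⟩ = 0.50000 and ⟨x²⟩ = 0.33131.
(Δx)² = 0.33131 − (0.50000)² = 0.081307.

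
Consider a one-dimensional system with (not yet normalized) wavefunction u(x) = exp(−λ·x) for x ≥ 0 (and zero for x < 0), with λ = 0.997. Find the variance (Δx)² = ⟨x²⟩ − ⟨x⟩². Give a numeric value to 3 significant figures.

0.252

Compute ⟨x⟩ and ⟨x²⟩ separately, then (Δx)² = ⟨x²⟩ − ⟨x⟩².
Every integrand reduces to terms xʲ·e^(−2λx) on [0, ∞); use ∫₀^∞ xʲ·e^(−2λx) dx = j!/(2λ)^(j+1).
Normalization: ∫|u|² dx = 0.50150.
⟨x⟩ = 0.50150 and ⟨x²⟩ = 0.50301.
(Δx)² = 0.50301 − (0.50150)² = 0.25151.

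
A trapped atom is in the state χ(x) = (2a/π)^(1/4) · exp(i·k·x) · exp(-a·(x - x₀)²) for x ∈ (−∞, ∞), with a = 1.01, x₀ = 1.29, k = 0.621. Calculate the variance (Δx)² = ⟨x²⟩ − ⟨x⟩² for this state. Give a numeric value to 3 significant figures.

Compute ⟨x⟩ and ⟨x²⟩ separately, then (Δx)² = ⟨x²⟩ − ⟨x⟩².
Gaussian moments (u = x − x₀): ∫u^(2j)·e^(−2au²) du = (2j−1)!!/(4a)^j · √(π/(2a)), odd powers integrate to 0; here √(π/(2a)) = 1.2471.
⟨x⟩ = 1.2900 and ⟨x²⟩ = 1.9116.
(Δx)² = 1.9116 − (1.2900)² = 0.24752.

0.248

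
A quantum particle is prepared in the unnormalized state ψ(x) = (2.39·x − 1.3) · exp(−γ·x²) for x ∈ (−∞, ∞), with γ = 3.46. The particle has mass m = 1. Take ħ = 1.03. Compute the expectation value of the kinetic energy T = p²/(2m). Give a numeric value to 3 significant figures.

T = −(ħ²/2m) d²/dx², so ⟨T⟩ = −(ħ²/2m) ∫ ψ*·ψ'' dx / ∫|ψ|² dx; with m = 1.
Expand each integrand as polynomial × e^(−2γx²) and use ∫x^(2j)·e^(−2γx²) dx = (2j−1)!!/(4γ)^j · √(π/(2γ)), odd powers → 0; here √(π/(2γ)) = 0.67379. Differentiate with the product rule, d/dx e^(−γx²) = −2γx·e^(−γx²).
State is unnormalized: ∫|ψ|² dx = 1.4168, and ∫ψ*·(−ħ²/2m · ψ'') dx = 3.6211, so ⟨T⟩ = 3.6211 / 1.4168.
⟨T⟩ = 2.5558.

2.56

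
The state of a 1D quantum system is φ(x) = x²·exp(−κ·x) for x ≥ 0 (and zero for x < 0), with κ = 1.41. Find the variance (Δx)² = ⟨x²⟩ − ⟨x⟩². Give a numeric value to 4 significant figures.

Compute ⟨x⟩ and ⟨x²⟩ separately, then (Δx)² = ⟨x²⟩ − ⟨x⟩².
Every integrand reduces to terms xʲ·e^(−2κx) on [0, ∞); use ∫₀^∞ xʲ·e^(−2κx) dx = j!/(2κ)^(j+1).
Normalization: ∫|φ|² dx = 0.13458.
⟨x⟩ = 1.7730 and ⟨x²⟩ = 3.7724.
(Δx)² = 3.7724 − (1.7730)² = 0.62874.

0.6287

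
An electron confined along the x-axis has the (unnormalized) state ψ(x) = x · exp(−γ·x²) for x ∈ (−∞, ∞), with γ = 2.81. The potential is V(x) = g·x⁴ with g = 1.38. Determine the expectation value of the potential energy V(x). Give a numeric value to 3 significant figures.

⟨V⟩ = ∫ V(x)·|ψ|² dx / ∫|ψ|² dx.
Expand each integrand as polynomial × e^(−2γx²) and use ∫x^(2j)·e^(−2γx²) dx = (2j−1)!!/(4γ)^j · √(π/(2γ)), odd powers → 0; here √(π/(2γ)) = 0.74766.
State is unnormalized: ∫|ψ|² dx = 0.066518, and ∫ψ*·V(x)·ψ dx = 0.010899, so ⟨V⟩ = 0.010899 / 0.066518.
⟨V⟩ = 0.16385.

0.164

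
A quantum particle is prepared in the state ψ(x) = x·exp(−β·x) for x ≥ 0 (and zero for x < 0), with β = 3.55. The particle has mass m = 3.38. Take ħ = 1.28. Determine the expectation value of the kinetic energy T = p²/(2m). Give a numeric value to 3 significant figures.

T = −(ħ²/2m) d²/dx², so ⟨T⟩ = −(ħ²/2m) ∫ ψ*·ψ'' dx / ∫|ψ|² dx; with m = 3.38.
Differentiate x·exp(−β·x) with the product rule; every integrand then reduces to terms xʲ·e^(−2βx) on [0, ∞), with ∫₀^∞ xʲ·e^(−2βx) dx = j!/(2β)^(j+1).
State is unnormalized: ∫|ψ|² dx = 0.0055880, and ∫ψ*·(−ħ²/2m · ψ'') dx = 0.017068, so ⟨T⟩ = 0.017068 / 0.0055880.
⟨T⟩ = 3.0544.

3.05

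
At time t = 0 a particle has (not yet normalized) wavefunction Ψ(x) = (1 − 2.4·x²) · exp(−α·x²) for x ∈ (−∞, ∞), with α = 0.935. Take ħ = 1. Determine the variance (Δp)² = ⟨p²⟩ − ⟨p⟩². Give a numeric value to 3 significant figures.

5.07

Compute ⟨p⟩ and ⟨p²⟩ separately; (Δp)² = ⟨p²⟩ − ⟨p⟩².
Expand each integrand as polynomial × e^(−2αx²) and use ∫x^(2j)·e^(−2αx²) dx = (2j−1)!!/(4α)^j · √(π/(2α)), odd powers → 0; here √(π/(2α)) = 1.2961. Differentiate with the product rule, d/dx e^(−αx²) = −2αx·e^(−αx²).
Normalization: ∫|Ψ|² dx = 1.2339.
⟨p⟩ = 0.0000 and ⟨p²⟩ = 5.0740.
(Δp)² = 5.0740 − (0.0000)² = 5.0740.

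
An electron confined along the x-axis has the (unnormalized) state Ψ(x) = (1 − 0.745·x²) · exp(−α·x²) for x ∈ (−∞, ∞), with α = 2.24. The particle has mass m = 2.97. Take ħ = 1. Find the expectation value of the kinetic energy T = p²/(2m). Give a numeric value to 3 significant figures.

0.536

T = −(ħ²/2m) d²/dx², so ⟨T⟩ = −(ħ²/2m) ∫ Ψ*·Ψ'' dx / ∫|Ψ|² dx; with m = 2.97.
Expand each integrand as polynomial × e^(−2αx²) and use ∫x^(2j)·e^(−2αx²) dx = (2j−1)!!/(4α)^j · √(π/(2α)), odd powers → 0; here √(π/(2α)) = 0.83741. Differentiate with the product rule, d/dx e^(−αx²) = −2αx·e^(−αx²).
State is unnormalized: ∫|Ψ|² dx = 0.71552, and ∫Ψ*·(−ħ²/2m · Ψ'') dx = 0.38359, so ⟨T⟩ = 0.38359 / 0.71552.
⟨T⟩ = 0.53610.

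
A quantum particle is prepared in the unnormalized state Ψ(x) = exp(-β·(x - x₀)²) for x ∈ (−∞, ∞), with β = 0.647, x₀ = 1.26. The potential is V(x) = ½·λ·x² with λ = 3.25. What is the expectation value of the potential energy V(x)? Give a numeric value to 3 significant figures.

⟨V⟩ = ∫ V(x)·|Ψ|² dx / ∫|Ψ|² dx.
Gaussian moments (u = x − x₀): ∫u^(2j)·e^(−2βu²) du = (2j−1)!!/(4β)^j · √(π/(2β)), odd powers integrate to 0; here √(π/(2β)) = 1.5581.
State is unnormalized: ∫|Ψ|² dx = 1.5581, and ∫Ψ*·V(x)·Ψ dx = 4.9981, so ⟨V⟩ = 4.9981 / 1.5581.
⟨V⟩ = 3.2077.

3.21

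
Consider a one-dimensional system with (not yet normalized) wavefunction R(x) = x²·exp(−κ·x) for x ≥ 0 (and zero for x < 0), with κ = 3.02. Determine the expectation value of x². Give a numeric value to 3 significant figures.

⟨x²⟩ = ∫ x²·|R|² dx / ∫|R|² dx (integrals over the domain).
Every integrand reduces to terms xʲ·e^(−2κx) on [0, ∞); use ∫₀^∞ xʲ·e^(−2κx) dx = j!/(2κ)^(j+1).
State is unnormalized: ∫|R|² dx = 0.0029856, and ∫R*·x²·R dx = 0.0024551, so ⟨x²⟩ = 0.0024551 / 0.0029856.
⟨x²⟩ = 0.82233.

0.822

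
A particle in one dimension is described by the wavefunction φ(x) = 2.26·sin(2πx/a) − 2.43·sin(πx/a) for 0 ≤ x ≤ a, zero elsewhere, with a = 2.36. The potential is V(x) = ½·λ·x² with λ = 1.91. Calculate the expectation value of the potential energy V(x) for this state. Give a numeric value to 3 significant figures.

2.55

⟨V⟩ = ∫ V(x)·|φ|² dx / ∫|φ|² dx.
On 0 ≤ x ≤ a (j ≠ l): ∫sin²(jπx/a) dx = a/2, ∫sin(jπx/a)·sin(lπx/a) dx = 0; diagonal moments ∫x·sin²(jπx/a) dx = a²/4, ∫x²·sin²(jπx/a) dx = a³·(1/6 − 1/(4j²π²)); cross terms ∫x·sin(jπx/a)·sin(lπx/a) dx = 0 for j + l even and −4jla²/(π²(j² − l²)²) for j + l odd, ∫x²·sin(jπx/a)·sin(lπx/a) dx = (−1)^(j+l)·4jla³/(π²(j² − l²)²); higher powers the same way via product-to-sum and parts.
State is unnormalized: ∫|φ|² dx = 12.995, and ∫φ*·V(x)·φ dx = 33.173, so ⟨V⟩ = 33.173 / 12.995.
⟨V⟩ = 2.5528.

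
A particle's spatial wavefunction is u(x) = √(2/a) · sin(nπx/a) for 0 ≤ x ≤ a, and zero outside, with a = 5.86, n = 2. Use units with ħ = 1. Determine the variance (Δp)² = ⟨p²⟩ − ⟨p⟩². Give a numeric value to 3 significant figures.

Compute ⟨p⟩ and ⟨p²⟩ separately; (Δp)² = ⟨p²⟩ − ⟨p⟩².
d/dx sin(nπx/a) = (nπ/a)·cos(nπx/a) and d²/dx² sin(nπx/a) = −(nπ/a)²·sin(nπx/a); on 0 ≤ x ≤ a, ∫sin²(nπx/a) dx = a/2 and ∫sin(nπx/a)·cos(nπx/a) dx = 0.
⟨p⟩ = 0.0000 and ⟨p²⟩ = 1.1496.
(Δp)² = 1.1496 − (0.0000)² = 1.1496.

1.15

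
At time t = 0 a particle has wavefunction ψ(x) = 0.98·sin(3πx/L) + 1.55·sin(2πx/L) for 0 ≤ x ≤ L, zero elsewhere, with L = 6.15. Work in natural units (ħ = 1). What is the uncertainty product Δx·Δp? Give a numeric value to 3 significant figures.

Δx = √(⟨x²⟩−⟨x⟩²), Δp = √(⟨p²⟩−⟨p⟩²).
On 0 ≤ x ≤ L (j ≠ l): ∫sin²(jπx/L) dx = L/2, ∫sin(jπx/L)·sin(lπx/L) dx = 0; diagonal moments ∫x·sin²(jπx/L) dx = L²/4, ∫x²·sin²(jπx/L) dx = L³·(1/6 − 1/(4j²π²)); cross terms ∫x·sin(jπx/L)·sin(lπx/L) dx = 0 for j + l even and −4jlL²/(π²(j² − l²)²) for j + l odd, ∫x²·sin(jπx/L)·sin(lπx/L) dx = (−1)^(j+l)·4jlL³/(π²(j² − l²)²); higher powers the same way via product-to-sum and parts. d²/dx² sin(jπx/L) = −(jπ/L)²·sin(jπx/L); on 0 ≤ x ≤ L, ∫sin²(jπx/L) dx = L/2 and ∫sin(jπx/L)·sin(lπx/L) dx = 0 for j ≠ l, so only diagonal terms survive in ∫|ψ|² and ∫ψ·ψ″; ∫ψ·ψ′ dx = [ψ²/2] between the walls = 0.
Normalization: ∫|ψ|² dx = 10.341.
⟨x⟩ = 1.9942, ⟨x²⟩ = 5.5575 ⇒ Δx = 1.2573.
⟨p⟩ = 0.0000, ⟨p²⟩ = 1.4164 ⇒ Δp = 1.1901.
Δx·Δp = 1.4963.

1.50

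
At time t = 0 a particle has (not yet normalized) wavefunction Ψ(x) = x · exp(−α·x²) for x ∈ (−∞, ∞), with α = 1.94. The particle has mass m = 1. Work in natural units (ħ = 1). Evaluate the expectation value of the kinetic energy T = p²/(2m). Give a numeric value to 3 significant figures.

2.91

T = −(ħ²/2m) d²/dx², so ⟨T⟩ = −(ħ²/2m) ∫ Ψ*·Ψ'' dx / ∫|Ψ|² dx; with m = 1.
Expand each integrand as polynomial × e^(−2αx²) and use ∫x^(2j)·e^(−2αx²) dx = (2j−1)!!/(4α)^j · √(π/(2α)), odd powers → 0; here √(π/(2α)) = 0.89983. Differentiate with the product rule, d/dx e^(−αx²) = −2αx·e^(−αx²).
State is unnormalized: ∫|Ψ|² dx = 0.11596, and ∫Ψ*·(−ħ²/2m · Ψ'') dx = 0.33744, so ⟨T⟩ = 0.33744 / 0.11596.
⟨T⟩ = 2.9100.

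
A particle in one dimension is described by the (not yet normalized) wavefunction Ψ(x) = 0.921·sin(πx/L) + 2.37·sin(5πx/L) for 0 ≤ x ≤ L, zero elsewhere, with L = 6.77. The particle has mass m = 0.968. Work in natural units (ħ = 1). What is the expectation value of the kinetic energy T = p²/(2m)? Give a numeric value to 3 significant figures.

T = −(ħ²/2m) d²/dx², so ⟨T⟩ = −(ħ²/2m) ∫ Ψ*·Ψ'' dx / ∫|Ψ|² dx; with m = 0.968.
d²/dx² sin(jπx/L) = −(jπ/L)²·sin(jπx/L); on 0 ≤ x ≤ L, ∫sin²(jπx/L) dx = L/2 and ∫sin(jπx/L)·sin(lπx/L) dx = 0 for j ≠ l, so only diagonal terms survive in ∫|Ψ|² and ∫Ψ·Ψ″; ∫Ψ·Ψ′ dx = [Ψ²/2] between the walls = 0.
State is unnormalized: ∫|Ψ|² dx = 21.885, and ∫Ψ*·(−ħ²/2m · Ψ'') dx = 53.190, so ⟨T⟩ = 53.190 / 21.885.
⟨T⟩ = 2.4305.

2.43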